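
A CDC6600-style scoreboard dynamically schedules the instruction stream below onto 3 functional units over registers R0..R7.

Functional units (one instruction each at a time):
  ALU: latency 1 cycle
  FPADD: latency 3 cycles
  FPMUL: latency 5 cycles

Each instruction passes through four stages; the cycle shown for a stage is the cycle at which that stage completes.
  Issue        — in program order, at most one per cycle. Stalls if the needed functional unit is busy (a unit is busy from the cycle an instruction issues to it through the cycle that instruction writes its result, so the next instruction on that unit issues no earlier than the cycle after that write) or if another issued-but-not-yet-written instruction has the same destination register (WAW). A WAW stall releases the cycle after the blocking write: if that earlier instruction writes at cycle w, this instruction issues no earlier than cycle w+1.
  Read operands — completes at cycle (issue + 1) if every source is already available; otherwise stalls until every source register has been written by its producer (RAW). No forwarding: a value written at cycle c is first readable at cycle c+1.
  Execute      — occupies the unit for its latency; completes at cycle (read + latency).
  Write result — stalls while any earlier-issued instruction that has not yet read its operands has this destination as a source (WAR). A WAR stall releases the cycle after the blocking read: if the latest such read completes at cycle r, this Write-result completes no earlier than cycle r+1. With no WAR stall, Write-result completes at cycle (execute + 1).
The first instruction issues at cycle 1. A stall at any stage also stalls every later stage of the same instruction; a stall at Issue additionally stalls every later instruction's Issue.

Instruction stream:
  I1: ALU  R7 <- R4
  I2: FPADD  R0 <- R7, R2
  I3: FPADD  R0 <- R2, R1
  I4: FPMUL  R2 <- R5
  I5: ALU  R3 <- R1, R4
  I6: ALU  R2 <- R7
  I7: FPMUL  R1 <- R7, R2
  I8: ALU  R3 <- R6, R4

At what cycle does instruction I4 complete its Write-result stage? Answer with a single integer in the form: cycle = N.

cycle = 18

  I1 | 1 | 2 | 3 | 4
  I2 | 2 | 5 | 8 | 9   RAW R7: wait I1 write@4
  I3 | 10 | 11 | 14 | 15   struct: FPADD busy until I2 writes@9
  I4 | 11 | 12 | 17 | 18
  I5 | 12 | 13 | 14 | 15
  I6 | 19 | 20 | 21 | 22   WAW R2: wait I4 write@18
  I7 | 20 | 23 | 28 | 29   RAW R2: wait I6 write@22
  I8 | 23 | 24 | 25 | 26   struct: ALU busy until I6 writes@22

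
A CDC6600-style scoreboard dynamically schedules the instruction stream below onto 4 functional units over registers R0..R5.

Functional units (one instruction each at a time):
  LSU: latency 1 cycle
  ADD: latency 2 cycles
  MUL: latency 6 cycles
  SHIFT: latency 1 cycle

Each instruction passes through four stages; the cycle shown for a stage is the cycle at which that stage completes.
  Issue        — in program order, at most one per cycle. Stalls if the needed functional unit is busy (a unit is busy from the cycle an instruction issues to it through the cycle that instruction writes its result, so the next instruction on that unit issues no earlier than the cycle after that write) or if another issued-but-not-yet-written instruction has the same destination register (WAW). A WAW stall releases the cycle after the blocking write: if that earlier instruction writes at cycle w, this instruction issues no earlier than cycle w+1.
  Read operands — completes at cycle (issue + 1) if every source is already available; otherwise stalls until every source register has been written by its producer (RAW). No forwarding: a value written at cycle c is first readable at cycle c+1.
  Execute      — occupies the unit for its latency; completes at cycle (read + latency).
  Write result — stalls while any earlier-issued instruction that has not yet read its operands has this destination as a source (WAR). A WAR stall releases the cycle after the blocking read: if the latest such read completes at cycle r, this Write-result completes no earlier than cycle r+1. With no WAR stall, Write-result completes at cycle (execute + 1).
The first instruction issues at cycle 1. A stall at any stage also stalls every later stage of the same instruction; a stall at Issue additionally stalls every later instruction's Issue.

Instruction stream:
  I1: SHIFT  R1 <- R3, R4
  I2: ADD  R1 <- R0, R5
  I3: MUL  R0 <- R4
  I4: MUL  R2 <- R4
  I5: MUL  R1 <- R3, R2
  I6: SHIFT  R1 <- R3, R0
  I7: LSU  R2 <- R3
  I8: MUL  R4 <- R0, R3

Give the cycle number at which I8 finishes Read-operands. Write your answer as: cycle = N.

c1: I1 dispatched to SHIFT
c2: I1 operands ready
c3: I1 complete
c4: R1←I1
c5: I2 dispatched to ADD
c6: I2 operands ready · I3 dispatched to MUL
c7: I3 operands ready
c8: I2 complete
c9: R1←I2
c13: I3 complete
c14: R0←I3
c15: I4 dispatched to MUL
c16: I4 operands ready
c22: I4 complete
c23: R2←I4
c24: I5 dispatched to MUL
c25: I5 operands ready
c31: I5 complete
c32: R1←I5
c33: I6 dispatched to SHIFT
c34: I6 operands ready · I7 dispatched to LSU
c35: I6 complete · I7 operands ready · I8 dispatched to MUL
c36: R1←I6 · I7 complete · I8 operands ready
c37: R2←I7
c42: I8 complete
c43: R4←I8

cycle = 36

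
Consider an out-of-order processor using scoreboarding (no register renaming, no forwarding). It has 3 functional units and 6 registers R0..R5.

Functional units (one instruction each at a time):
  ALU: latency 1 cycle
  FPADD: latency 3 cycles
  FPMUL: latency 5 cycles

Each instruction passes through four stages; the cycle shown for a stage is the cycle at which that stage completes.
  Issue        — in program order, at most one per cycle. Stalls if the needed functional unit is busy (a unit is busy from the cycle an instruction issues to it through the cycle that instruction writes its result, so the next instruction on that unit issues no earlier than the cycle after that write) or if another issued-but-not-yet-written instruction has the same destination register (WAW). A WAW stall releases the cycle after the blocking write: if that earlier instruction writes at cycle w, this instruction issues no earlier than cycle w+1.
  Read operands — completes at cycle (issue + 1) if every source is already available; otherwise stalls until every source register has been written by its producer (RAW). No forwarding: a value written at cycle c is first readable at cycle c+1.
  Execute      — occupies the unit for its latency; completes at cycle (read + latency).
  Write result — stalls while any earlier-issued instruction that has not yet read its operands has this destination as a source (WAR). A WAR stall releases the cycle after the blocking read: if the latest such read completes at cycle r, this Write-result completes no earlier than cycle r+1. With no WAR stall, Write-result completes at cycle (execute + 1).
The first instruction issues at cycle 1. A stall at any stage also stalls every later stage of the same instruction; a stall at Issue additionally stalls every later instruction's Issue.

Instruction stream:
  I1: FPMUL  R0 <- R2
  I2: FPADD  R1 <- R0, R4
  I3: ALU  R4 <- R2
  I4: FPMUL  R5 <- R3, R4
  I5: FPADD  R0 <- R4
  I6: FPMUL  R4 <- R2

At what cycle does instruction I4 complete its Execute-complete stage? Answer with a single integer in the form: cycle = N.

I1  is:1  ro:2  ex:7  wr:8
I2  is:2  ro:9  ex:12  wr:13  — RAW R0: wait I1 write@8
I3  is:3  ro:4  ex:5  wr:10  — WAR R4: wait I2 read@9
I4  is:9  ro:11  ex:16  wr:17  — struct: FPMUL busy until I1 writes@8, RAW R4: wait I3 write@10
I5  is:14  ro:15  ex:18  wr:19  — struct: FPADD busy until I2 writes@13
I6  is:18  ro:19  ex:24  wr:25  — struct: FPMUL busy until I4 writes@17

cycle = 16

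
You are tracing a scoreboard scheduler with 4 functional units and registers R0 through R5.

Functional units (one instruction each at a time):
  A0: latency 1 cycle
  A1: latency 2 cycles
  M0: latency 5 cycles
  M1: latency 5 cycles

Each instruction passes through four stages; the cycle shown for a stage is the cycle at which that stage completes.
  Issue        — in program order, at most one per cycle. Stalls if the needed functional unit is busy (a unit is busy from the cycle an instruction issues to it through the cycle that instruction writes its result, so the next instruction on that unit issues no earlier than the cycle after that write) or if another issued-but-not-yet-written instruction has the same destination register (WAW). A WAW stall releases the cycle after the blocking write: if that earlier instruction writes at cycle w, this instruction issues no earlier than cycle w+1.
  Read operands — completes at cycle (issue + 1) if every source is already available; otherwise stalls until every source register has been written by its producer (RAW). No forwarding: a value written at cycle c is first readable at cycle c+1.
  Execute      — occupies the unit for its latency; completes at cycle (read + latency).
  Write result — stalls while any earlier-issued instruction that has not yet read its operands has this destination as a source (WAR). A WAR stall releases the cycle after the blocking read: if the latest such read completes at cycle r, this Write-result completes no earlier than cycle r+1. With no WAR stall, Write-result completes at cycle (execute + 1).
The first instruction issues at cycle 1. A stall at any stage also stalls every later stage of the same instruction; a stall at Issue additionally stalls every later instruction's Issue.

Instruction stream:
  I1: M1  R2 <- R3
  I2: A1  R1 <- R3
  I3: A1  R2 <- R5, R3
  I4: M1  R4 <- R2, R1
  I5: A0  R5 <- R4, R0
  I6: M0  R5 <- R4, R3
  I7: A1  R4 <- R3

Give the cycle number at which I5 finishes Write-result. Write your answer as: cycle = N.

cycle = 23

c1: I1 dispatched to M1
c2: I1 operands ready | I2 dispatched to A1
c3: I2 operands ready
c5: I2 complete
c6: R1←I2
c7: I1 complete
c8: R2←I1
c9: I3 dispatched to A1
c10: I3 operands ready | I4 dispatched to M1
c11: I5 dispatched to A0
c12: I3 complete
c13: R2←I3
c14: I4 operands ready
c19: I4 complete
c20: R4←I4
c21: I5 operands ready
c22: I5 complete
c23: R5←I5
c24: I6 dispatched to M0
c25: I6 operands ready | I7 dispatched to A1
c26: I7 operands ready
c28: I7 complete
c29: R4←I7
c30: I6 complete
c31: R5←I6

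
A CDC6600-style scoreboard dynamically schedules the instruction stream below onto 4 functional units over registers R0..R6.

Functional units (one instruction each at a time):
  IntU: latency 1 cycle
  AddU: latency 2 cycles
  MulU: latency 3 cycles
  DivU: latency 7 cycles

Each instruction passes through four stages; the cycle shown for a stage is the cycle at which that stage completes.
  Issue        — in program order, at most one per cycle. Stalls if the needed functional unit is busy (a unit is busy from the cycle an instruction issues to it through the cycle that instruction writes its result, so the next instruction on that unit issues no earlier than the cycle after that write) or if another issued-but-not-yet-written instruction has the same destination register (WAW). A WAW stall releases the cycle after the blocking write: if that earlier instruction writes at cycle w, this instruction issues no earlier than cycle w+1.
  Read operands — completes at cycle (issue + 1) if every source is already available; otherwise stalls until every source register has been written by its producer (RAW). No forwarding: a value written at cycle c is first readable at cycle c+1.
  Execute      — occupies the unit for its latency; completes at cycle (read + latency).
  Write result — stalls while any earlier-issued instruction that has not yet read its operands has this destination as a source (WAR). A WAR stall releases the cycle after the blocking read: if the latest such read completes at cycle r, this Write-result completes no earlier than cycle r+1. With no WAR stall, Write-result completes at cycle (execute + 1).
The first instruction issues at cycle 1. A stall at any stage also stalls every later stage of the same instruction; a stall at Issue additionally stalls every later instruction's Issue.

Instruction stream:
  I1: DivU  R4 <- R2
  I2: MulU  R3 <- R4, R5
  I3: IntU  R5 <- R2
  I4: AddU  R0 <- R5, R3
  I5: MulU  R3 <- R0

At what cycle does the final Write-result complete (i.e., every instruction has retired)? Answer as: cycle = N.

cycle = 24

I1  is:1  ro:2  ex:9  wr:10
I2  is:2  ro:11  ex:14  wr:15  — RAW R4: wait I1 write@10
I3  is:3  ro:4  ex:5  wr:12  — WAR R5: wait I2 read@11
I4  is:4  ro:16  ex:18  wr:19  — RAW R3: wait I2 write@15
I5  is:16  ro:20  ex:23  wr:24  — struct: MulU busy until I2 writes@15, RAW R0: wait I4 write@19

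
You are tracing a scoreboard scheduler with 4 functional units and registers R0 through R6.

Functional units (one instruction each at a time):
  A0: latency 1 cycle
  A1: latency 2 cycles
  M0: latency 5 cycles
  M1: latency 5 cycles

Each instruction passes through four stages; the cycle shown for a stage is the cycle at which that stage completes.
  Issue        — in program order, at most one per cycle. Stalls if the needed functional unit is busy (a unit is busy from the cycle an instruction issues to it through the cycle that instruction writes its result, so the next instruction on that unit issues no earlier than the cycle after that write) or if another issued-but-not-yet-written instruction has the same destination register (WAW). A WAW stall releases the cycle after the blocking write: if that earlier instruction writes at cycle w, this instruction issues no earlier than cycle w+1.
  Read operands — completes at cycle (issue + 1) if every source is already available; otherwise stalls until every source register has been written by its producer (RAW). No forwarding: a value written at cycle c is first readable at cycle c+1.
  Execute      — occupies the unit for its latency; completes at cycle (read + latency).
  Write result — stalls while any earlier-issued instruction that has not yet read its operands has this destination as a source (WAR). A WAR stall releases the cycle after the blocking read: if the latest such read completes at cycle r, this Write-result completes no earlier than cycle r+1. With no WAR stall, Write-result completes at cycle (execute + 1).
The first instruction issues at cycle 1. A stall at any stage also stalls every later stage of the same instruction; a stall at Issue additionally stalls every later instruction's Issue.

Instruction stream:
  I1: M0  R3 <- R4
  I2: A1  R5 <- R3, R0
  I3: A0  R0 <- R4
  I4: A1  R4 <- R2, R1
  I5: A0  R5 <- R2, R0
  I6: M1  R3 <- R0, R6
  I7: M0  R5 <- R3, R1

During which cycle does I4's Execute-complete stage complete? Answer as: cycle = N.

cycle = 16

1) issue 1, read 2, done 7, write 8
2) issue 2, read 9, done 11, write 12  <RAW R3: wait I1 write@8>
3) issue 3, read 4, done 5, write 10  <WAR R0: wait I2 read@9>
4) issue 13, read 14, done 16, write 17  <struct: A1 busy until I2 writes@12>
5) issue 14, read 15, done 16, write 17
6) issue 15, read 16, done 21, write 22
7) issue 18, read 23, done 28, write 29  <WAW R5: wait I5 write@17 / RAW R3: wait I6 write@22>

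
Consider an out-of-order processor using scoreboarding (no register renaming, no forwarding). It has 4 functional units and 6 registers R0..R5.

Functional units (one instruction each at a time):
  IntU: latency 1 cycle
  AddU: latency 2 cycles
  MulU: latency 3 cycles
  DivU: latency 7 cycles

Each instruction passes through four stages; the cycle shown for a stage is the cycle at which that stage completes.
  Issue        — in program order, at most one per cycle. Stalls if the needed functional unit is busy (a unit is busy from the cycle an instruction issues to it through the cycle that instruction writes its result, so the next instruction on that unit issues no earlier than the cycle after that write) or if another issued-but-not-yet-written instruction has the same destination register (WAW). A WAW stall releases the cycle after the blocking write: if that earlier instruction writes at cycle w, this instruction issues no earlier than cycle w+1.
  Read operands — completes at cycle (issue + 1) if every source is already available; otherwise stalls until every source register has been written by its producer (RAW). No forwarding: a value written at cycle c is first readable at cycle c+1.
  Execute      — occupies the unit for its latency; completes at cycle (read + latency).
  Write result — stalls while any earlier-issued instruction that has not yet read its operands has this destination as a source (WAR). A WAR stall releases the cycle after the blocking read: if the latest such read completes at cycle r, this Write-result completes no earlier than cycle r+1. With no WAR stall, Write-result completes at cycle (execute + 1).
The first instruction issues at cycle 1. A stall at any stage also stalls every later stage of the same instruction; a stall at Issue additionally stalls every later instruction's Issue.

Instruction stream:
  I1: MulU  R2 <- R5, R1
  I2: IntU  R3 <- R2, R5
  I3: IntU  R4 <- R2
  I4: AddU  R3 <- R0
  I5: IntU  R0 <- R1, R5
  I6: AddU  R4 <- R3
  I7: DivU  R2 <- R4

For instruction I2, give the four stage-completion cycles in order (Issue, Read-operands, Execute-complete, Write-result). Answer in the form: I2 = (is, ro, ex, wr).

I2 = (2, 7, 8, 9)

t=1  I1 issues→MulU
t=2  I1 reads | I2 issues→IntU
t=5  I1 exec-done
t=6  I1 writes R2
t=7  I2 reads
t=8  I2 exec-done
t=9  I2 writes R3
t=10  I3 issues→IntU
t=11  I3 reads | I4 issues→AddU
t=12  I3 exec-done | I4 reads
t=13  I3 writes R4
t=14  I4 exec-done | I5 issues→IntU
t=15  I4 writes R3 | I5 reads
t=16  I5 exec-done | I6 issues→AddU
t=17  I5 writes R0 | I6 reads | I7 issues→DivU
t=19  I6 exec-done
t=20  I6 writes R4
t=21  I7 reads
t=28  I7 exec-done
t=29  I7 writes R2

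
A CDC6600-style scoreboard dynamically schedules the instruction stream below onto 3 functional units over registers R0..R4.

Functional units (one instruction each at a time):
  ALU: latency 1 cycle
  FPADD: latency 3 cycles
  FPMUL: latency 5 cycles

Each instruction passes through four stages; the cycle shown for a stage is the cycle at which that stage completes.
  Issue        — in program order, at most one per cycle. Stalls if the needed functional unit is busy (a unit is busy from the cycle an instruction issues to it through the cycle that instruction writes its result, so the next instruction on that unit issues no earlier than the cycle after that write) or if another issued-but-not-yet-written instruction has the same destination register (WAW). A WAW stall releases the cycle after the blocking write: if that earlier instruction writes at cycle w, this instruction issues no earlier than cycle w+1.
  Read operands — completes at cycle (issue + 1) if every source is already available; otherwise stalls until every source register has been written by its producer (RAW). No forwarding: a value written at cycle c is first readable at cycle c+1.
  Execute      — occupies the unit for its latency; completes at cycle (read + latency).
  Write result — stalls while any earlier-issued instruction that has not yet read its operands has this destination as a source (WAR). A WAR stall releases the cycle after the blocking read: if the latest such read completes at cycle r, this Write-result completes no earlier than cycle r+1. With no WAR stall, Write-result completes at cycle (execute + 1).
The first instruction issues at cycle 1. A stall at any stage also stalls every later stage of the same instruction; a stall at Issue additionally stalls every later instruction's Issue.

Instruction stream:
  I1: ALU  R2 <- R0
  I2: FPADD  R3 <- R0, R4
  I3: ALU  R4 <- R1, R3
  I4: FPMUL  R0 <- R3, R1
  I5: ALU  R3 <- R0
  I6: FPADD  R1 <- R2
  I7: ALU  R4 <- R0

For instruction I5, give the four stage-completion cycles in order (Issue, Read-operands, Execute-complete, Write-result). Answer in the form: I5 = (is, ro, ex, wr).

I5 = (11, 15, 16, 17)

cycle 1: I1→ALU
cycle 2: I1 RO; I2→FPADD
cycle 3: I1 EX; I2 RO
cycle 4: I1 WR R2
cycle 5: I3→ALU
cycle 6: I2 EX; I4→FPMUL
cycle 7: I2 WR R3
cycle 8: I3 RO; I4 RO
cycle 9: I3 EX
cycle 10: I3 WR R4
cycle 11: I5→ALU
cycle 12: I6→FPADD
cycle 13: I4 EX; I6 RO
cycle 14: I4 WR R0
cycle 15: I5 RO
cycle 16: I5 EX; I6 EX
cycle 17: I5 WR R3; I6 WR R1
cycle 18: I7→ALU
cycle 19: I7 RO
cycle 20: I7 EX
cycle 21: I7 WR R4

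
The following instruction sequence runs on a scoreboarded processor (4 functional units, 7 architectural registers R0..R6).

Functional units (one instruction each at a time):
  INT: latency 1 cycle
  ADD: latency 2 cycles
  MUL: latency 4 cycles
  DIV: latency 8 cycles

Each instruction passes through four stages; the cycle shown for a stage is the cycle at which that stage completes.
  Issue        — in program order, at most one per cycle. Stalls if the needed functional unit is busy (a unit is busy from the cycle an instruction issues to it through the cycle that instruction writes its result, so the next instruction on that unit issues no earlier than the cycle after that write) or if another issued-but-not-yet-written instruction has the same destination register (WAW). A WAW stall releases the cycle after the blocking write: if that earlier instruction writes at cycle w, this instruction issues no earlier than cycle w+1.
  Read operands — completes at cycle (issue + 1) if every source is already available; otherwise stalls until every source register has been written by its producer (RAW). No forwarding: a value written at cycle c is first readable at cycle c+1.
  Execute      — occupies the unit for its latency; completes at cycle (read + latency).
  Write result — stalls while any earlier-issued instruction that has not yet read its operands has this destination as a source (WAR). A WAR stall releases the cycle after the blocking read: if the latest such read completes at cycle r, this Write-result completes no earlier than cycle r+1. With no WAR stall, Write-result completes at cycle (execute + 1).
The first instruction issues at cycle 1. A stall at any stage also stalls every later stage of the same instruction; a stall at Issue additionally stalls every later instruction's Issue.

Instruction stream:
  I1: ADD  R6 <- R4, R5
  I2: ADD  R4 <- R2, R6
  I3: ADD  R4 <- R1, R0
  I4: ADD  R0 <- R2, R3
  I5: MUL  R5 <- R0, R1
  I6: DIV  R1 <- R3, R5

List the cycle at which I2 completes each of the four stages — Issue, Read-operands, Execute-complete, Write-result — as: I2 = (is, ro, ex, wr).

I1: IS=1 RO=2 EX=4 WR=5
I2: IS=6 RO=7 EX=9 WR=10  [struct: ADD busy until I1 writes@5]
I3: IS=11 RO=12 EX=14 WR=15  [struct: ADD busy until I2 writes@10]
I4: IS=16 RO=17 EX=19 WR=20  [struct: ADD busy until I3 writes@15]
I5: IS=17 RO=21 EX=25 WR=26  [RAW R0: wait I4 write@20]
I6: IS=18 RO=27 EX=35 WR=36  [RAW R5: wait I5 write@26]

I2 = (6, 7, 9, 10)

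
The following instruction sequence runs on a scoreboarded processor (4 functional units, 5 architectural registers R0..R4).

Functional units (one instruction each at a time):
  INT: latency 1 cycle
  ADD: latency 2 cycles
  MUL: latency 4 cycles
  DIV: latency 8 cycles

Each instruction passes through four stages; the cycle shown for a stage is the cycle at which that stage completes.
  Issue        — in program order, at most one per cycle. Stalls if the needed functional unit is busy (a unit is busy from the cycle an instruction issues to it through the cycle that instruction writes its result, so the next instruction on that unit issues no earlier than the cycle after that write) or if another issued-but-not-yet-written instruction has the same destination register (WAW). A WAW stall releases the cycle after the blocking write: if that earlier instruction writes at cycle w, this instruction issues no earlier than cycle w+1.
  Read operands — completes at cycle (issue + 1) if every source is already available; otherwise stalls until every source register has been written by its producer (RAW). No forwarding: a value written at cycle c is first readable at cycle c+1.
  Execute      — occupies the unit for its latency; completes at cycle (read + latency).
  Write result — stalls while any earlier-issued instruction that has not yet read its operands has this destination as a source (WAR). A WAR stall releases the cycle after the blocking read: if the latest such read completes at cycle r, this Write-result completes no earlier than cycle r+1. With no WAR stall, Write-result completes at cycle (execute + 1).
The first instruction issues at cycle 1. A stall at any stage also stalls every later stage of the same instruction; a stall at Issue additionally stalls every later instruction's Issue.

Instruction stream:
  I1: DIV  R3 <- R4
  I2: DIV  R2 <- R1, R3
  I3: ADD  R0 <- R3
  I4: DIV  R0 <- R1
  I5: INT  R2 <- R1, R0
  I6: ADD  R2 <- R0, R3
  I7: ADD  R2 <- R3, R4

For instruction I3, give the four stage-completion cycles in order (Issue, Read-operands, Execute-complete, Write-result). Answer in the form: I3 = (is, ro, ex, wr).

[1] I1 issues→DIV
[2] I1 reads
[10] I1 exec-done
[11] I1 writes R3
[12] I2 issues→DIV
[13] I2 reads; I3 issues→ADD
[14] I3 reads
[16] I3 exec-done
[17] I3 writes R0
[21] I2 exec-done
[22] I2 writes R2
[23] I4 issues→DIV
[24] I4 reads; I5 issues→INT
[32] I4 exec-done
[33] I4 writes R0
[34] I5 reads
[35] I5 exec-done
[36] I5 writes R2
[37] I6 issues→ADD
[38] I6 reads
[40] I6 exec-done
[41] I6 writes R2
[42] I7 issues→ADD
[43] I7 reads
[45] I7 exec-done
[46] I7 writes R2

I3 = (13, 14, 16, 17)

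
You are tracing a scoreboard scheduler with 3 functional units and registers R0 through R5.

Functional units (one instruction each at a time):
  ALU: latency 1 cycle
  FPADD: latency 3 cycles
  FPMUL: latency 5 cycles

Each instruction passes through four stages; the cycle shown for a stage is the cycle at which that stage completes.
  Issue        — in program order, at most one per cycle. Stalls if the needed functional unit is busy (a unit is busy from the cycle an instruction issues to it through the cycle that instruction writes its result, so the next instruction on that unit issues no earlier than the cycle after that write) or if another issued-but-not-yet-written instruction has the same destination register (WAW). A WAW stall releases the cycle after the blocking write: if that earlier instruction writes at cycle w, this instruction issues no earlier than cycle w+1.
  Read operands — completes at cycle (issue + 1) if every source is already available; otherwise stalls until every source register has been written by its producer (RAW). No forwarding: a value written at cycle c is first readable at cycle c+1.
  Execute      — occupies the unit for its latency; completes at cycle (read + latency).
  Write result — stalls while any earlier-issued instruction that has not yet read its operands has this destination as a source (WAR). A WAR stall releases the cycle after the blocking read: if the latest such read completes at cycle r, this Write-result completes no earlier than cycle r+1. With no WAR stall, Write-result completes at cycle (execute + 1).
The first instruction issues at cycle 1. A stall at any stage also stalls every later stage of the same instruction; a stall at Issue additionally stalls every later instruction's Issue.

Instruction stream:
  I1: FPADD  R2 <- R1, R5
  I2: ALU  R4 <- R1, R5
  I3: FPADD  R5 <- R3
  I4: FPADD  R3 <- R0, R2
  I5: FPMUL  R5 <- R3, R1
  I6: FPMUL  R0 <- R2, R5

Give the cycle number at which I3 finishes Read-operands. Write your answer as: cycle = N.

cycle = 8

I1  is:1  ro:2  ex:5  wr:6
I2  is:2  ro:3  ex:4  wr:5
I3  is:7  ro:8  ex:11  wr:12  — struct: FPADD busy until I1 writes@6
I4  is:13  ro:14  ex:17  wr:18  — struct: FPADD busy until I3 writes@12
I5  is:14  ro:19  ex:24  wr:25  — RAW R3: wait I4 write@18
I6  is:26  ro:27  ex:32  wr:33  — struct: FPMUL busy until I5 writes@25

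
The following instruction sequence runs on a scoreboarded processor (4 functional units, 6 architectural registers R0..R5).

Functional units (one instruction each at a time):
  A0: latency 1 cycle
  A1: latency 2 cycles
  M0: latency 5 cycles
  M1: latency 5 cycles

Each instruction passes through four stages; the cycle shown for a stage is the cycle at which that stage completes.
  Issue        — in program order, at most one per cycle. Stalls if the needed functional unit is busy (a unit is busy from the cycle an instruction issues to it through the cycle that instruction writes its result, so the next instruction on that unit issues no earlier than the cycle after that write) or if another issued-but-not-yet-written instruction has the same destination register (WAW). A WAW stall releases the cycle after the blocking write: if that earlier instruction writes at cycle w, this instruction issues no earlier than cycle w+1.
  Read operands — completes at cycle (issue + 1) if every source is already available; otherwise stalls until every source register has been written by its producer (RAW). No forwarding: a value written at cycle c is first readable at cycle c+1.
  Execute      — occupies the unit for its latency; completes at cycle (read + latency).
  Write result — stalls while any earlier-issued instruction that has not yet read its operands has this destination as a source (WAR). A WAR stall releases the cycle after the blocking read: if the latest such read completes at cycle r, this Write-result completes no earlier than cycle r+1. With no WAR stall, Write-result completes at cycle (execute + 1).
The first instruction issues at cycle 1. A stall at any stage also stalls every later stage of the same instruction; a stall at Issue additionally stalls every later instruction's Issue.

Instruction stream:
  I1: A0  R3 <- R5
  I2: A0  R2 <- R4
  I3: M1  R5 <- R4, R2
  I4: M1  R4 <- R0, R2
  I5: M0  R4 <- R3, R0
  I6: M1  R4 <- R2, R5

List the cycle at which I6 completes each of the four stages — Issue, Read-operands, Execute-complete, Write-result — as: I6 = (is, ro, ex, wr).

c1: issue I1 (A0)
c2: I1 read-ops
c3: I1 finished on A0
c4: I1→R3
c5: issue I2 (A0)
c6: I2 read-ops | issue I3 (M1)
c7: I2 finished on A0
c8: I2→R2
c9: I3 read-ops
c14: I3 finished on M1
c15: I3→R5
c16: issue I4 (M1)
c17: I4 read-ops
c22: I4 finished on M1
c23: I4→R4
c24: issue I5 (M0)
c25: I5 read-ops
c30: I5 finished on M0
c31: I5→R4
c32: issue I6 (M1)
c33: I6 read-ops
c38: I6 finished on M1
c39: I6→R4

I6 = (32, 33, 38, 39)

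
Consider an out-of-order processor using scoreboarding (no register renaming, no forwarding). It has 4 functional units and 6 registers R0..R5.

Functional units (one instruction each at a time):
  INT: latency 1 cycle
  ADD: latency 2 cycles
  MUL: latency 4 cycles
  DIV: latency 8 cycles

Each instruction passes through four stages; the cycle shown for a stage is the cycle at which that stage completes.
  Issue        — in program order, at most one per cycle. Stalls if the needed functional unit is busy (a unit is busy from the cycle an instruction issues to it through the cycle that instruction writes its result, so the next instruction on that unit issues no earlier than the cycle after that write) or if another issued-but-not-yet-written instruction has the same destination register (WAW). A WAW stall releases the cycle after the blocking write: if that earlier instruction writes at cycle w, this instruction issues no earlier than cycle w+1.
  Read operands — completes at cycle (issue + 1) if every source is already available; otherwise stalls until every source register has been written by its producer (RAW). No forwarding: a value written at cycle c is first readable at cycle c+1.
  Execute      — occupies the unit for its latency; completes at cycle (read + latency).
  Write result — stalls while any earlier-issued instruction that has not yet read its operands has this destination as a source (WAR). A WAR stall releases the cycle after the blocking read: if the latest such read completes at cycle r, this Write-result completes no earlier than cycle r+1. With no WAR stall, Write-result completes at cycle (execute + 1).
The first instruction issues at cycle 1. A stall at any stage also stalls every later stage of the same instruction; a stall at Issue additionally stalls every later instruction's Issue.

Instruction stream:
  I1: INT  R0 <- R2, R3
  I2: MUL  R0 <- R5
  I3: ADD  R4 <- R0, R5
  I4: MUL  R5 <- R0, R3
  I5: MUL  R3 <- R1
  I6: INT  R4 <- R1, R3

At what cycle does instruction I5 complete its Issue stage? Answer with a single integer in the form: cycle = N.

cycle = 19

[I1] 1/2/3/4
[I2] 5/6/10/11  (WAW R0: wait I1 write@4)
[I3] 6/12/14/15  (RAW R0: wait I2 write@11)
[I4] 12/13/17/18  (struct: MUL busy until I2 writes@11)
[I5] 19/20/24/25  (struct: MUL busy until I4 writes@18)
[I6] 20/26/27/28  (RAW R3: wait I5 write@25)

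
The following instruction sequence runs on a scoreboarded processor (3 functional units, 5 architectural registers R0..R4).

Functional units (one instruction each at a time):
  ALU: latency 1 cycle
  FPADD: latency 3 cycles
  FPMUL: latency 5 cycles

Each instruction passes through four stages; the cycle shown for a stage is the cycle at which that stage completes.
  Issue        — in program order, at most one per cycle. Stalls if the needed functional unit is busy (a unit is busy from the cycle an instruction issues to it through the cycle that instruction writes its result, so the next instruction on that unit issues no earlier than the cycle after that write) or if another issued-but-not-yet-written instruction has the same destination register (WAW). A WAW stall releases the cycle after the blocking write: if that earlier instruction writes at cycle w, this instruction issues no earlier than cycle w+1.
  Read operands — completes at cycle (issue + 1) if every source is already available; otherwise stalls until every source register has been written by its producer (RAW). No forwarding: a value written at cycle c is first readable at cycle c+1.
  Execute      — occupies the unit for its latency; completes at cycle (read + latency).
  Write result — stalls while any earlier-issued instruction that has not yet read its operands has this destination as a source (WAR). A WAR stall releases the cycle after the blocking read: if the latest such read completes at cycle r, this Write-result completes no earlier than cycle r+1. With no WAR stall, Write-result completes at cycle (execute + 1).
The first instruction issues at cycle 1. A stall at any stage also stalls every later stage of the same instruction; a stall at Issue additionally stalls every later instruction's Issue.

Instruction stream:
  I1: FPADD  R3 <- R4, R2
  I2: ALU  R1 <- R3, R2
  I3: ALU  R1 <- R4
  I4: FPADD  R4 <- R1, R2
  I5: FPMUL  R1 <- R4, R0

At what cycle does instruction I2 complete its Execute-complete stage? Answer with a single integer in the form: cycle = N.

I1 -> (1, 2, 5, 6)
I2 -> (2, 7, 8, 9)  // RAW R3: wait I1 write@6
I3 -> (10, 11, 12, 13)  // struct: ALU busy until I2 writes@9
I4 -> (11, 14, 17, 18)  // RAW R1: wait I3 write@13
I5 -> (14, 19, 24, 25)  // WAW R1: wait I3 write@13, RAW R4: wait I4 write@18

cycle = 8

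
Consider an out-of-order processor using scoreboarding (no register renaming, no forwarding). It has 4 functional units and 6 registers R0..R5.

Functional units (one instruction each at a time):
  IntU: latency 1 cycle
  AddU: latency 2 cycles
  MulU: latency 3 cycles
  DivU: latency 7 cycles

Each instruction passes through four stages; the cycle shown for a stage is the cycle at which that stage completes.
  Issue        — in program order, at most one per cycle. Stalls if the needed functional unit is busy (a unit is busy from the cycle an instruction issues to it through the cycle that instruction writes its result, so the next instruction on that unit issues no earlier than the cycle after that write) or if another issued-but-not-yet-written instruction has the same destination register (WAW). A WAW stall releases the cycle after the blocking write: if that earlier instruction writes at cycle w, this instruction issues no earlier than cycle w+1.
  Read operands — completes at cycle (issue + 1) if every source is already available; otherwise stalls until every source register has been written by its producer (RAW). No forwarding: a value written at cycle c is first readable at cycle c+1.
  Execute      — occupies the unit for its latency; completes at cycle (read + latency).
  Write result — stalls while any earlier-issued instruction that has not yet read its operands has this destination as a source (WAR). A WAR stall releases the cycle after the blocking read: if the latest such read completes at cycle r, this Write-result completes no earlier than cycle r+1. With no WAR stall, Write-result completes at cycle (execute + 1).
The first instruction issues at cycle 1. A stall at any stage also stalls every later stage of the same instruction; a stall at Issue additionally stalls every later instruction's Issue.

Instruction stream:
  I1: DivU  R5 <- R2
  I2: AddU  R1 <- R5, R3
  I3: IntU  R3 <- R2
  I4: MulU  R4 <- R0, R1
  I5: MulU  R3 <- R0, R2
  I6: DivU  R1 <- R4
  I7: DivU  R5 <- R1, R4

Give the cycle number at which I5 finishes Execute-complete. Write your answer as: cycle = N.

cycle = 24

c1: I1 issues→DivU
c2: I1 reads, I2 issues→AddU
c3: I3 issues→IntU
c4: I3 reads, I4 issues→MulU
c5: I3 exec-done
c9: I1 exec-done
c10: I1 writes R5
c11: I2 reads
c12: I3 writes R3
c13: I2 exec-done
c14: I2 writes R1
c15: I4 reads
c18: I4 exec-done
c19: I4 writes R4
c20: I5 issues→MulU
c21: I5 reads, I6 issues→DivU
c22: I6 reads
c24: I5 exec-done
c25: I5 writes R3
c29: I6 exec-done
c30: I6 writes R1
c31: I7 issues→DivU
c32: I7 reads
c39: I7 exec-done
c40: I7 writes R5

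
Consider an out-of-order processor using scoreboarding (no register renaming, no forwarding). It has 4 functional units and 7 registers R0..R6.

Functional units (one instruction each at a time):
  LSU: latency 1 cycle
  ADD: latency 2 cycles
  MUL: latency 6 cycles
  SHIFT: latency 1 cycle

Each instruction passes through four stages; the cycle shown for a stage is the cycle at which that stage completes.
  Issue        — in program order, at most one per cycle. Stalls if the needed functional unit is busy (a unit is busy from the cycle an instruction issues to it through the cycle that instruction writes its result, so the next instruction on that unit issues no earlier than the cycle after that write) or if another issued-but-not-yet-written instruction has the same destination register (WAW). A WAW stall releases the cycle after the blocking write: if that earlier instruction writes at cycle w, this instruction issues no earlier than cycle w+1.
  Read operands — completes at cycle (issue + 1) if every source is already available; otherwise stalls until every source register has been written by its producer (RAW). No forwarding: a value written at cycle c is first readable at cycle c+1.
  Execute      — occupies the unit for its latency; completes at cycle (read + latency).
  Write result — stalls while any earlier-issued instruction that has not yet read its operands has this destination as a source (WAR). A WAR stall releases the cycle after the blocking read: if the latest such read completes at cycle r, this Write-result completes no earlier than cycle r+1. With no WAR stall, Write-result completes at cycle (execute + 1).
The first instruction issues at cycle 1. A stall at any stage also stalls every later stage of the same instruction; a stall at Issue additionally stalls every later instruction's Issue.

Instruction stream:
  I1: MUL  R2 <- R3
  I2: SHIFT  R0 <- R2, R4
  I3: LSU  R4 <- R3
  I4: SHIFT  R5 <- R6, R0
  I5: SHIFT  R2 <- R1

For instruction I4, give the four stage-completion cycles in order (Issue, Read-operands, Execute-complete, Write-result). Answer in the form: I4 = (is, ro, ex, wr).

I4 = (13, 14, 15, 16)

[I1] 1/2/8/9
[I2] 2/10/11/12  (RAW R2: wait I1 write@9)
[I3] 3/4/5/11  (WAR R4: wait I2 read@10)
[I4] 13/14/15/16  (struct: SHIFT busy until I2 writes@12)
[I5] 17/18/19/20  (struct: SHIFT busy until I4 writes@16)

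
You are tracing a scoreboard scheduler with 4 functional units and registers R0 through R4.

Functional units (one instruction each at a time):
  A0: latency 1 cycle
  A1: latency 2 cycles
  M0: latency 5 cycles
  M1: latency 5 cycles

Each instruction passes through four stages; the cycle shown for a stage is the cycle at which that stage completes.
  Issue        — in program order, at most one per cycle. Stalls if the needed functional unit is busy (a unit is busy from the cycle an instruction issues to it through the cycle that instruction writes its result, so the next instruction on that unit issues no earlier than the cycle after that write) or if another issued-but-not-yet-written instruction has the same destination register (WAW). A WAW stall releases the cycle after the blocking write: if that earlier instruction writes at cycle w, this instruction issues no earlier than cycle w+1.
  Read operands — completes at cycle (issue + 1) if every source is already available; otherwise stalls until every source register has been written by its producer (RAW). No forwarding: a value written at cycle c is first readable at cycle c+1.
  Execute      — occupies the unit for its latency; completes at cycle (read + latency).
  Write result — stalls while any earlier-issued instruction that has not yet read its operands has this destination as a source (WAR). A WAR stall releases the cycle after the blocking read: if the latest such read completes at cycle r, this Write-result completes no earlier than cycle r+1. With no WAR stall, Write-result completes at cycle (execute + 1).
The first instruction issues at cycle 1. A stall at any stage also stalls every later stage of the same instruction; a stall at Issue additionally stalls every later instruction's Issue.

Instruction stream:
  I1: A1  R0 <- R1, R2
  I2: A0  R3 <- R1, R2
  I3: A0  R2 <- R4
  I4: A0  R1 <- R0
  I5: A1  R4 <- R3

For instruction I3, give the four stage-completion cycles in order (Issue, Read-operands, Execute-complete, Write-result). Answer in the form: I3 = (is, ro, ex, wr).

cycle 1: issue I1 (A1)
cycle 2: I1 read-ops | issue I2 (A0)
cycle 3: I2 read-ops
cycle 4: I1 finished on A1 | I2 finished on A0
cycle 5: I1→R0 | I2→R3
cycle 6: issue I3 (A0)
cycle 7: I3 read-ops
cycle 8: I3 finished on A0
cycle 9: I3→R2
cycle 10: issue I4 (A0)
cycle 11: I4 read-ops | issue I5 (A1)
cycle 12: I4 finished on A0 | I5 read-ops
cycle 13: I4→R1
cycle 14: I5 finished on A1
cycle 15: I5→R4

I3 = (6, 7, 8, 9)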